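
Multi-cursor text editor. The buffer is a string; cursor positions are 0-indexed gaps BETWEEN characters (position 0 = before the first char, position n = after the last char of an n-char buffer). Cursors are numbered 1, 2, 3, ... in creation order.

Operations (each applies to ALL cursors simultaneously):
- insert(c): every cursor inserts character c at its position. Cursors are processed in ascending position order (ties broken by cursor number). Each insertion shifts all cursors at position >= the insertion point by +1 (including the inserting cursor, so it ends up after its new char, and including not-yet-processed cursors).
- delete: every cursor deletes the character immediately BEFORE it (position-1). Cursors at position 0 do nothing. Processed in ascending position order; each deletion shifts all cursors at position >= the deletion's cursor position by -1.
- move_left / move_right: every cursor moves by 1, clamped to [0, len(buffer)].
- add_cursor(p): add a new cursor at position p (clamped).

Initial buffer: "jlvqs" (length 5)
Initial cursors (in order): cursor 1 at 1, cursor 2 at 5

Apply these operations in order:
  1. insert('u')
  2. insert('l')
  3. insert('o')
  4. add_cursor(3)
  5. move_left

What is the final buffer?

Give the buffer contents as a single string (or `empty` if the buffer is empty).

After op 1 (insert('u')): buffer="julvqsu" (len 7), cursors c1@2 c2@7, authorship .1....2
After op 2 (insert('l')): buffer="jullvqsul" (len 9), cursors c1@3 c2@9, authorship .11....22
After op 3 (insert('o')): buffer="julolvqsulo" (len 11), cursors c1@4 c2@11, authorship .111....222
After op 4 (add_cursor(3)): buffer="julolvqsulo" (len 11), cursors c3@3 c1@4 c2@11, authorship .111....222
After op 5 (move_left): buffer="julolvqsulo" (len 11), cursors c3@2 c1@3 c2@10, authorship .111....222

Answer: julolvqsulo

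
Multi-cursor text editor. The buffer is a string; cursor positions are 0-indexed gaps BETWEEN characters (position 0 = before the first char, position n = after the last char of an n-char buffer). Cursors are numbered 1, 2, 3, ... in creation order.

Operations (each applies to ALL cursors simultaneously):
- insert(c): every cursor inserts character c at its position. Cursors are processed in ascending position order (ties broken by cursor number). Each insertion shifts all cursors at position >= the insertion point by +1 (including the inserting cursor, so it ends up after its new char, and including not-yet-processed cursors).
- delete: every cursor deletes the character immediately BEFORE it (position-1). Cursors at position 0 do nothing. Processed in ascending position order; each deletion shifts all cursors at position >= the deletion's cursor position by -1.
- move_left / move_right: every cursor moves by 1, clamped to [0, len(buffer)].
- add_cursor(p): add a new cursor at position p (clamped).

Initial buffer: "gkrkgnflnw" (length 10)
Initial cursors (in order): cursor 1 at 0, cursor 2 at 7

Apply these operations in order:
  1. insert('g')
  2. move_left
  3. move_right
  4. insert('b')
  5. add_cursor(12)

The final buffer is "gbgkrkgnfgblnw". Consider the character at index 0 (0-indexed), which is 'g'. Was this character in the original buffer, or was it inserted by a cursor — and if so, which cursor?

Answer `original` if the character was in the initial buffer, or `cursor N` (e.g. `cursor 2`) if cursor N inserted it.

After op 1 (insert('g')): buffer="ggkrkgnfglnw" (len 12), cursors c1@1 c2@9, authorship 1.......2...
After op 2 (move_left): buffer="ggkrkgnfglnw" (len 12), cursors c1@0 c2@8, authorship 1.......2...
After op 3 (move_right): buffer="ggkrkgnfglnw" (len 12), cursors c1@1 c2@9, authorship 1.......2...
After op 4 (insert('b')): buffer="gbgkrkgnfgblnw" (len 14), cursors c1@2 c2@11, authorship 11.......22...
After op 5 (add_cursor(12)): buffer="gbgkrkgnfgblnw" (len 14), cursors c1@2 c2@11 c3@12, authorship 11.......22...
Authorship (.=original, N=cursor N): 1 1 . . . . . . . 2 2 . . .
Index 0: author = 1

Answer: cursor 1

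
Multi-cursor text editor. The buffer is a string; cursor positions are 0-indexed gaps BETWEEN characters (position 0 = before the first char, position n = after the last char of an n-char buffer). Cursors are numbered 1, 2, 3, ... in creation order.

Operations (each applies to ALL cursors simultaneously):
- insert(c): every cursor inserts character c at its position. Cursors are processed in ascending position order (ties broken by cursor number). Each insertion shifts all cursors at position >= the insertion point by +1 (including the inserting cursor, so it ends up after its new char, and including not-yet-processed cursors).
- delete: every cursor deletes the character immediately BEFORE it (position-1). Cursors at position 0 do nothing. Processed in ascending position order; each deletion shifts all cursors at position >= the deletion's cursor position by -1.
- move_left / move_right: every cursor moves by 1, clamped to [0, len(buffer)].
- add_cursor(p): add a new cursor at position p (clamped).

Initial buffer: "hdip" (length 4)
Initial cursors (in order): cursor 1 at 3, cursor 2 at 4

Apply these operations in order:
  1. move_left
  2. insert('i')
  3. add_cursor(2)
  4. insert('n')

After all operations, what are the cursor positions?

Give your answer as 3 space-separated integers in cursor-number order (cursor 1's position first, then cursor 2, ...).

After op 1 (move_left): buffer="hdip" (len 4), cursors c1@2 c2@3, authorship ....
After op 2 (insert('i')): buffer="hdiiip" (len 6), cursors c1@3 c2@5, authorship ..1.2.
After op 3 (add_cursor(2)): buffer="hdiiip" (len 6), cursors c3@2 c1@3 c2@5, authorship ..1.2.
After op 4 (insert('n')): buffer="hdniniinp" (len 9), cursors c3@3 c1@5 c2@8, authorship ..311.22.

Answer: 5 8 3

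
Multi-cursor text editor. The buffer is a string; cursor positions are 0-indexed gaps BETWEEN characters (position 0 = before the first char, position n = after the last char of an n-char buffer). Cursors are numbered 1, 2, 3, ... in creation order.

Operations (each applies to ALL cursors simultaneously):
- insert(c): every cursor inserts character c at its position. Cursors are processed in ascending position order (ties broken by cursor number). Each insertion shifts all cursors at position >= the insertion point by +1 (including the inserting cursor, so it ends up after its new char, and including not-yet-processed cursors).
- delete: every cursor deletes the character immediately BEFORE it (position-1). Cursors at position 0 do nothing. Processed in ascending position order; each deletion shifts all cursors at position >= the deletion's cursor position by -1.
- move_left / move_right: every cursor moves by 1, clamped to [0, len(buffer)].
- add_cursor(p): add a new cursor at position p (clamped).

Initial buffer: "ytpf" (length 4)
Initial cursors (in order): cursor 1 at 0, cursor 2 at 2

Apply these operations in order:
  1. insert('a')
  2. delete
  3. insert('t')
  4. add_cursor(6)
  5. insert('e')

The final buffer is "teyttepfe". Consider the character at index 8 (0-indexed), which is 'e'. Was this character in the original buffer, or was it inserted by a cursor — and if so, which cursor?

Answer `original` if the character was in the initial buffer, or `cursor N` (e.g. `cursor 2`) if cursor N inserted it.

Answer: cursor 3

Derivation:
After op 1 (insert('a')): buffer="aytapf" (len 6), cursors c1@1 c2@4, authorship 1..2..
After op 2 (delete): buffer="ytpf" (len 4), cursors c1@0 c2@2, authorship ....
After op 3 (insert('t')): buffer="tyttpf" (len 6), cursors c1@1 c2@4, authorship 1..2..
After op 4 (add_cursor(6)): buffer="tyttpf" (len 6), cursors c1@1 c2@4 c3@6, authorship 1..2..
After op 5 (insert('e')): buffer="teyttepfe" (len 9), cursors c1@2 c2@6 c3@9, authorship 11..22..3
Authorship (.=original, N=cursor N): 1 1 . . 2 2 . . 3
Index 8: author = 3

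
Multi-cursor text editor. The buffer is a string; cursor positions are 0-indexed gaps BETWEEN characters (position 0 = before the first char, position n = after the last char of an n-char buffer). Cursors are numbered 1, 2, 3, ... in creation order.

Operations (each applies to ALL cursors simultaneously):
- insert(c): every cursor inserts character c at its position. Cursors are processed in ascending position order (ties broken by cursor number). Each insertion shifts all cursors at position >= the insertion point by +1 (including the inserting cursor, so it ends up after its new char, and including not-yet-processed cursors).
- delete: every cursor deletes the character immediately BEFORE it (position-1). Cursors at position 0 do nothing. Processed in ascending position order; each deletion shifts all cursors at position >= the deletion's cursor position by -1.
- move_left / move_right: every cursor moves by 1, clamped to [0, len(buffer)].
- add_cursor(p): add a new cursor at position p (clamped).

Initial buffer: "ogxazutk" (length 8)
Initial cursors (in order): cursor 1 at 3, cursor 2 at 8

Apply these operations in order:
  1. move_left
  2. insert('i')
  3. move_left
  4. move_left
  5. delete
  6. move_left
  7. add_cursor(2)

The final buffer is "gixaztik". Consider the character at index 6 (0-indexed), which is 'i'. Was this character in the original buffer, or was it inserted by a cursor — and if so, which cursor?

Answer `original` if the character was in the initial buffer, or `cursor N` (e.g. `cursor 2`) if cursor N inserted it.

Answer: cursor 2

Derivation:
After op 1 (move_left): buffer="ogxazutk" (len 8), cursors c1@2 c2@7, authorship ........
After op 2 (insert('i')): buffer="ogixazutik" (len 10), cursors c1@3 c2@9, authorship ..1.....2.
After op 3 (move_left): buffer="ogixazutik" (len 10), cursors c1@2 c2@8, authorship ..1.....2.
After op 4 (move_left): buffer="ogixazutik" (len 10), cursors c1@1 c2@7, authorship ..1.....2.
After op 5 (delete): buffer="gixaztik" (len 8), cursors c1@0 c2@5, authorship .1....2.
After op 6 (move_left): buffer="gixaztik" (len 8), cursors c1@0 c2@4, authorship .1....2.
After op 7 (add_cursor(2)): buffer="gixaztik" (len 8), cursors c1@0 c3@2 c2@4, authorship .1....2.
Authorship (.=original, N=cursor N): . 1 . . . . 2 .
Index 6: author = 2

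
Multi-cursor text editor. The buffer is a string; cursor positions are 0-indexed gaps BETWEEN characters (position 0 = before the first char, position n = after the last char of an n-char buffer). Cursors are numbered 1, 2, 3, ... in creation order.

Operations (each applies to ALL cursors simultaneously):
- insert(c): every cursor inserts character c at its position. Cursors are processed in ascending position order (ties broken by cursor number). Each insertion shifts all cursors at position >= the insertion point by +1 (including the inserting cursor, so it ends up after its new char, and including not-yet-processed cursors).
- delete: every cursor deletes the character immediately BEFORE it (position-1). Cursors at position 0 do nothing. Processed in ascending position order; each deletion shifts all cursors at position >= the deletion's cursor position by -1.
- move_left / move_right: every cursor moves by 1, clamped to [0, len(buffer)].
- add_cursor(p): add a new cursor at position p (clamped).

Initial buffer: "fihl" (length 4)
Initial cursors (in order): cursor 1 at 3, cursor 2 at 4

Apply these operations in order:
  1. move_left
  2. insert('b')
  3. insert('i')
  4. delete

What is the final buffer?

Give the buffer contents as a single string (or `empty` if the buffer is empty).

Answer: fibhbl

Derivation:
After op 1 (move_left): buffer="fihl" (len 4), cursors c1@2 c2@3, authorship ....
After op 2 (insert('b')): buffer="fibhbl" (len 6), cursors c1@3 c2@5, authorship ..1.2.
After op 3 (insert('i')): buffer="fibihbil" (len 8), cursors c1@4 c2@7, authorship ..11.22.
After op 4 (delete): buffer="fibhbl" (len 6), cursors c1@3 c2@5, authorship ..1.2.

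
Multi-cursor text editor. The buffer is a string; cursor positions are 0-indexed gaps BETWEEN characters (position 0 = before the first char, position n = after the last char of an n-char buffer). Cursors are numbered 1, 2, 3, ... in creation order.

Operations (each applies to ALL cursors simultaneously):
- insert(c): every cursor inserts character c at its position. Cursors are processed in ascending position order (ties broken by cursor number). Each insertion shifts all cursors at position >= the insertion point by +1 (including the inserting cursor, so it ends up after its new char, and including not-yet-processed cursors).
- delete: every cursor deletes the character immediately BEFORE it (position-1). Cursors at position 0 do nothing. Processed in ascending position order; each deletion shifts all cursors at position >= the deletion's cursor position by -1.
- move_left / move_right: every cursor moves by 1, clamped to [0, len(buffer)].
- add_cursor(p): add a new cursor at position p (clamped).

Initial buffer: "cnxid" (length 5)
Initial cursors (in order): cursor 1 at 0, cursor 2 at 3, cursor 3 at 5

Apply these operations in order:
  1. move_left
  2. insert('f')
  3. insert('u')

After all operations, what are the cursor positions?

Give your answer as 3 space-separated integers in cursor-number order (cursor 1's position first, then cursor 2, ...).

After op 1 (move_left): buffer="cnxid" (len 5), cursors c1@0 c2@2 c3@4, authorship .....
After op 2 (insert('f')): buffer="fcnfxifd" (len 8), cursors c1@1 c2@4 c3@7, authorship 1..2..3.
After op 3 (insert('u')): buffer="fucnfuxifud" (len 11), cursors c1@2 c2@6 c3@10, authorship 11..22..33.

Answer: 2 6 10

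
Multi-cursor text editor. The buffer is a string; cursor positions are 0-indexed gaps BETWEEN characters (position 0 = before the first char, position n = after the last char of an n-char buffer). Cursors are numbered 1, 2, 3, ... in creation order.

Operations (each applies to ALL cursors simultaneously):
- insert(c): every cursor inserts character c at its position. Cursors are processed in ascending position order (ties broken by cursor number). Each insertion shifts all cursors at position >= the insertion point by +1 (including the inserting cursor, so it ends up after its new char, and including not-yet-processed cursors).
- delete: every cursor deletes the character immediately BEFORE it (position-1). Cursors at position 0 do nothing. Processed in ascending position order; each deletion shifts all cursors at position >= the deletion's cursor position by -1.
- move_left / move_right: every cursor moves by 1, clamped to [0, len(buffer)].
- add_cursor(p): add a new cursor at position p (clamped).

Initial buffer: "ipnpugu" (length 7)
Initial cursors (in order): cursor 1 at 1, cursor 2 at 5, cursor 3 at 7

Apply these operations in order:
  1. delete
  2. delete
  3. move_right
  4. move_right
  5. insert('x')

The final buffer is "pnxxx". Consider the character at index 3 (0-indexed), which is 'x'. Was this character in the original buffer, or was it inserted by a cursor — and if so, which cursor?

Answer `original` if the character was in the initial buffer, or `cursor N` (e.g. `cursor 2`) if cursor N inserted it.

Answer: cursor 2

Derivation:
After op 1 (delete): buffer="pnpg" (len 4), cursors c1@0 c2@3 c3@4, authorship ....
After op 2 (delete): buffer="pn" (len 2), cursors c1@0 c2@2 c3@2, authorship ..
After op 3 (move_right): buffer="pn" (len 2), cursors c1@1 c2@2 c3@2, authorship ..
After op 4 (move_right): buffer="pn" (len 2), cursors c1@2 c2@2 c3@2, authorship ..
After op 5 (insert('x')): buffer="pnxxx" (len 5), cursors c1@5 c2@5 c3@5, authorship ..123
Authorship (.=original, N=cursor N): . . 1 2 3
Index 3: author = 2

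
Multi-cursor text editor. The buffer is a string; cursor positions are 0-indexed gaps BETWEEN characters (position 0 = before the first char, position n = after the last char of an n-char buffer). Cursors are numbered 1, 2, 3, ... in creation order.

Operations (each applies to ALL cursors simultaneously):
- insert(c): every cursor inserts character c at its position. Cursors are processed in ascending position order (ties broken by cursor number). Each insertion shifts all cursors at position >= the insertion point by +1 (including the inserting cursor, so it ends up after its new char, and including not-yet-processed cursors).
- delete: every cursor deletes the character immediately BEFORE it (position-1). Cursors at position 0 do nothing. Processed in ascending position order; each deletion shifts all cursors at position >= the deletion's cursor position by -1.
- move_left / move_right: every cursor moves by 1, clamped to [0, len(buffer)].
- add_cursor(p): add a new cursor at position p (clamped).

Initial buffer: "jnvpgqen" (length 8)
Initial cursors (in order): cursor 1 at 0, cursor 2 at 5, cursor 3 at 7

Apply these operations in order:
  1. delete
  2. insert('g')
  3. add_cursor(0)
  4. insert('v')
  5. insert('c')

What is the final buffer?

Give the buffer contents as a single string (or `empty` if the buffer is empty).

After op 1 (delete): buffer="jnvpqn" (len 6), cursors c1@0 c2@4 c3@5, authorship ......
After op 2 (insert('g')): buffer="gjnvpgqgn" (len 9), cursors c1@1 c2@6 c3@8, authorship 1....2.3.
After op 3 (add_cursor(0)): buffer="gjnvpgqgn" (len 9), cursors c4@0 c1@1 c2@6 c3@8, authorship 1....2.3.
After op 4 (insert('v')): buffer="vgvjnvpgvqgvn" (len 13), cursors c4@1 c1@3 c2@9 c3@12, authorship 411....22.33.
After op 5 (insert('c')): buffer="vcgvcjnvpgvcqgvcn" (len 17), cursors c4@2 c1@5 c2@12 c3@16, authorship 44111....222.333.

Answer: vcgvcjnvpgvcqgvcn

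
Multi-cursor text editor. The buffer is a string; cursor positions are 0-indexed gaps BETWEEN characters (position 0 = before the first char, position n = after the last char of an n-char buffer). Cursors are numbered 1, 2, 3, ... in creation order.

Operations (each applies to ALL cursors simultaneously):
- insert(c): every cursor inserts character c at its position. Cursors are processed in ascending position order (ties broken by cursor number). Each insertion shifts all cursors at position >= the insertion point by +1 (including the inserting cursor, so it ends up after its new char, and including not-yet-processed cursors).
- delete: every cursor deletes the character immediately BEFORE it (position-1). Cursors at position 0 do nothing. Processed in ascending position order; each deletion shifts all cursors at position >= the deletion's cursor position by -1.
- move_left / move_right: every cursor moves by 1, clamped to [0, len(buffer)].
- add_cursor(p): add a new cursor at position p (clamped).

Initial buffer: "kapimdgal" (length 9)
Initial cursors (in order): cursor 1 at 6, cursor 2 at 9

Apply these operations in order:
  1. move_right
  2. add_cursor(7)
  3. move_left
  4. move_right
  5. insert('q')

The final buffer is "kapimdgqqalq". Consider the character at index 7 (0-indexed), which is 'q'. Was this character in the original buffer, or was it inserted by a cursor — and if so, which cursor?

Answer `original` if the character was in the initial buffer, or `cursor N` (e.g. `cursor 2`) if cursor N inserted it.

Answer: cursor 1

Derivation:
After op 1 (move_right): buffer="kapimdgal" (len 9), cursors c1@7 c2@9, authorship .........
After op 2 (add_cursor(7)): buffer="kapimdgal" (len 9), cursors c1@7 c3@7 c2@9, authorship .........
After op 3 (move_left): buffer="kapimdgal" (len 9), cursors c1@6 c3@6 c2@8, authorship .........
After op 4 (move_right): buffer="kapimdgal" (len 9), cursors c1@7 c3@7 c2@9, authorship .........
After op 5 (insert('q')): buffer="kapimdgqqalq" (len 12), cursors c1@9 c3@9 c2@12, authorship .......13..2
Authorship (.=original, N=cursor N): . . . . . . . 1 3 . . 2
Index 7: author = 1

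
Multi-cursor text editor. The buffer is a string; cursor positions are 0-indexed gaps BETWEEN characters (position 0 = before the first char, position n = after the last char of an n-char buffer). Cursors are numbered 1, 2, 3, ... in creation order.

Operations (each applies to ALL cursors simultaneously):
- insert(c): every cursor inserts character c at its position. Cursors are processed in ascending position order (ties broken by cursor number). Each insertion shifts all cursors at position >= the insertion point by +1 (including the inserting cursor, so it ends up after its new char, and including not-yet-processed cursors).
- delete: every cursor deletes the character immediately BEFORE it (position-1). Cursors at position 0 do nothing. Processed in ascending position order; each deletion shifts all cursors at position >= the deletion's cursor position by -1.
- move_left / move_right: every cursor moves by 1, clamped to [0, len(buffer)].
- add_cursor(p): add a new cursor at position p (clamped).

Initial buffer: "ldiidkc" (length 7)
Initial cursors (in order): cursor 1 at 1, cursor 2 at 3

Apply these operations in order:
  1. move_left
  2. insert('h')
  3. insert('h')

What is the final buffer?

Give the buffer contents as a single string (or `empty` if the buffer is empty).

After op 1 (move_left): buffer="ldiidkc" (len 7), cursors c1@0 c2@2, authorship .......
After op 2 (insert('h')): buffer="hldhiidkc" (len 9), cursors c1@1 c2@4, authorship 1..2.....
After op 3 (insert('h')): buffer="hhldhhiidkc" (len 11), cursors c1@2 c2@6, authorship 11..22.....

Answer: hhldhhiidkc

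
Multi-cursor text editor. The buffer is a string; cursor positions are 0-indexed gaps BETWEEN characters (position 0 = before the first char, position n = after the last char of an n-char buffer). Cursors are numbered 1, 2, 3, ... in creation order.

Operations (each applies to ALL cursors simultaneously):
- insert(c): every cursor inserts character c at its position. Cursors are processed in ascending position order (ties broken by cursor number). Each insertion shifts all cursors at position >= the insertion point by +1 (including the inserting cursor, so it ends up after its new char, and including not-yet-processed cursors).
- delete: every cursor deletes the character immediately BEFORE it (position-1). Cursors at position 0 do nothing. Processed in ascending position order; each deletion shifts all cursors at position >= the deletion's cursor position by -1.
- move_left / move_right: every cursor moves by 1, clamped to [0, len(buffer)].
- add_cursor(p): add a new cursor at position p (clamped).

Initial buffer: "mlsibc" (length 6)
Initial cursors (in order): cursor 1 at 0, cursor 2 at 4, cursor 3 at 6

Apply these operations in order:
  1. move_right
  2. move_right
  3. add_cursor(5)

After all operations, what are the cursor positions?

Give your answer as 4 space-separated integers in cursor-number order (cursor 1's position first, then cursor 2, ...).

Answer: 2 6 6 5

Derivation:
After op 1 (move_right): buffer="mlsibc" (len 6), cursors c1@1 c2@5 c3@6, authorship ......
After op 2 (move_right): buffer="mlsibc" (len 6), cursors c1@2 c2@6 c3@6, authorship ......
After op 3 (add_cursor(5)): buffer="mlsibc" (len 6), cursors c1@2 c4@5 c2@6 c3@6, authorship ......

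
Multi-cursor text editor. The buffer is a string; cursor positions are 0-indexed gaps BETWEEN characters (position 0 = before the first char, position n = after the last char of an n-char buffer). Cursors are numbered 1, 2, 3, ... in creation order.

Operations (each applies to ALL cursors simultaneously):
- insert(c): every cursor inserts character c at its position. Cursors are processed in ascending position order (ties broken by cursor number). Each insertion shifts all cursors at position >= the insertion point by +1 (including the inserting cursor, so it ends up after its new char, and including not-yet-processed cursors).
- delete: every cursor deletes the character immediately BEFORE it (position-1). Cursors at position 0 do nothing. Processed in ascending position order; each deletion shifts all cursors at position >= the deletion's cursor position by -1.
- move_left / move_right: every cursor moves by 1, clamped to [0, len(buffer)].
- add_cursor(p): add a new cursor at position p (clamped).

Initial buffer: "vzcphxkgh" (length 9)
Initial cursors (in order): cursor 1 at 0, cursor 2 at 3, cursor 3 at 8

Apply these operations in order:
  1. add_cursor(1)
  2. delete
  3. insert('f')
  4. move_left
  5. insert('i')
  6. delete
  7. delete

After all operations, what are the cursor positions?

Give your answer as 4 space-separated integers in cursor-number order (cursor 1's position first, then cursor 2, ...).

Answer: 0 1 5 0

Derivation:
After op 1 (add_cursor(1)): buffer="vzcphxkgh" (len 9), cursors c1@0 c4@1 c2@3 c3@8, authorship .........
After op 2 (delete): buffer="zphxkh" (len 6), cursors c1@0 c4@0 c2@1 c3@5, authorship ......
After op 3 (insert('f')): buffer="ffzfphxkfh" (len 10), cursors c1@2 c4@2 c2@4 c3@9, authorship 14.2....3.
After op 4 (move_left): buffer="ffzfphxkfh" (len 10), cursors c1@1 c4@1 c2@3 c3@8, authorship 14.2....3.
After op 5 (insert('i')): buffer="fiifzifphxkifh" (len 14), cursors c1@3 c4@3 c2@6 c3@12, authorship 1144.22....33.
After op 6 (delete): buffer="ffzfphxkfh" (len 10), cursors c1@1 c4@1 c2@3 c3@8, authorship 14.2....3.
After op 7 (delete): buffer="ffphxfh" (len 7), cursors c1@0 c4@0 c2@1 c3@5, authorship 42...3.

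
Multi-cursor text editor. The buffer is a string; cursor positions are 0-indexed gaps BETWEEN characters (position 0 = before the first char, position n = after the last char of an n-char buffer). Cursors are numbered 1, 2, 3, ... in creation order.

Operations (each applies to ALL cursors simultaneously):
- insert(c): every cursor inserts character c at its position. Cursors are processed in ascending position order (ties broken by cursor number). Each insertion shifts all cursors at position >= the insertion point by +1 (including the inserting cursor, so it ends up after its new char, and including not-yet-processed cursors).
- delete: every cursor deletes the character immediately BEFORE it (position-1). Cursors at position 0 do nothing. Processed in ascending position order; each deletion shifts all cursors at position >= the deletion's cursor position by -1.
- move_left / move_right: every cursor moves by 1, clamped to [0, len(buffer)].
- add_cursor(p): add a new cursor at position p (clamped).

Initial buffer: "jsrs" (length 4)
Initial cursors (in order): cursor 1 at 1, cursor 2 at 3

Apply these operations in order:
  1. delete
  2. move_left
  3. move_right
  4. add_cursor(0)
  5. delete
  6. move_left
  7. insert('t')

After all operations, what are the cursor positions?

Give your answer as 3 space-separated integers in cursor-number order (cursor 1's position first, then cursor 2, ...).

After op 1 (delete): buffer="ss" (len 2), cursors c1@0 c2@1, authorship ..
After op 2 (move_left): buffer="ss" (len 2), cursors c1@0 c2@0, authorship ..
After op 3 (move_right): buffer="ss" (len 2), cursors c1@1 c2@1, authorship ..
After op 4 (add_cursor(0)): buffer="ss" (len 2), cursors c3@0 c1@1 c2@1, authorship ..
After op 5 (delete): buffer="s" (len 1), cursors c1@0 c2@0 c3@0, authorship .
After op 6 (move_left): buffer="s" (len 1), cursors c1@0 c2@0 c3@0, authorship .
After op 7 (insert('t')): buffer="ttts" (len 4), cursors c1@3 c2@3 c3@3, authorship 123.

Answer: 3 3 3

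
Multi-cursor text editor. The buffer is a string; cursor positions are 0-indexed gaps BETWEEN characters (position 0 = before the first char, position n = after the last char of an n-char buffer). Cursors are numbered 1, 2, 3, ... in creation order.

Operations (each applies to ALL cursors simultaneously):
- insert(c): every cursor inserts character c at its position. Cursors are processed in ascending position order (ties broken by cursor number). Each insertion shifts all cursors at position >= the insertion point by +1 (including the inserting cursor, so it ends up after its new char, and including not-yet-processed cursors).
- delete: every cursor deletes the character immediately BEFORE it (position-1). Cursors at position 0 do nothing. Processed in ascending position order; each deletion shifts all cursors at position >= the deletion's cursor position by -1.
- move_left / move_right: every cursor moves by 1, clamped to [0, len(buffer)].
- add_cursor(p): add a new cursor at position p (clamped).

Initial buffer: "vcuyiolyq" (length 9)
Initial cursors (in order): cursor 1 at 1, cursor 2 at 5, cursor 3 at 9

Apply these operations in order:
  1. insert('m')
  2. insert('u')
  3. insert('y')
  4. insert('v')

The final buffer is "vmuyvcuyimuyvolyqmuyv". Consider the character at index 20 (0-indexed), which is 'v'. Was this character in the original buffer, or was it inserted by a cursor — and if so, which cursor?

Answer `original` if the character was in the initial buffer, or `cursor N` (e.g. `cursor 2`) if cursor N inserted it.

After op 1 (insert('m')): buffer="vmcuyimolyqm" (len 12), cursors c1@2 c2@7 c3@12, authorship .1....2....3
After op 2 (insert('u')): buffer="vmucuyimuolyqmu" (len 15), cursors c1@3 c2@9 c3@15, authorship .11....22....33
After op 3 (insert('y')): buffer="vmuycuyimuyolyqmuy" (len 18), cursors c1@4 c2@11 c3@18, authorship .111....222....333
After op 4 (insert('v')): buffer="vmuyvcuyimuyvolyqmuyv" (len 21), cursors c1@5 c2@13 c3@21, authorship .1111....2222....3333
Authorship (.=original, N=cursor N): . 1 1 1 1 . . . . 2 2 2 2 . . . . 3 3 3 3
Index 20: author = 3

Answer: cursor 3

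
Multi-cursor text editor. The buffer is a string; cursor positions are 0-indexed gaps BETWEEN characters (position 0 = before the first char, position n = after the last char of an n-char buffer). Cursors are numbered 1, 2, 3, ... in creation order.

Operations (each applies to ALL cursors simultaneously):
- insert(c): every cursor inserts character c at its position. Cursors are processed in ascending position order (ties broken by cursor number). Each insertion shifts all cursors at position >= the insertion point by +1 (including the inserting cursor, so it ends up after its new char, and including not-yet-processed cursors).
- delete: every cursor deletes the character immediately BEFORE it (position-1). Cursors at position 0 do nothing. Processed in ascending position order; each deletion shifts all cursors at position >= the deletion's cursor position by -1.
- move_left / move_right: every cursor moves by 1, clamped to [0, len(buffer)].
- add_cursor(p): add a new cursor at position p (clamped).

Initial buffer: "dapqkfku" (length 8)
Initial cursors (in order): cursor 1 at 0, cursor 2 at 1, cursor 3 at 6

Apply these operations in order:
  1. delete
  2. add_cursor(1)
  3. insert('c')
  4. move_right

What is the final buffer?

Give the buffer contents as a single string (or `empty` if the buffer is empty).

Answer: ccacpqkcku

Derivation:
After op 1 (delete): buffer="apqkku" (len 6), cursors c1@0 c2@0 c3@4, authorship ......
After op 2 (add_cursor(1)): buffer="apqkku" (len 6), cursors c1@0 c2@0 c4@1 c3@4, authorship ......
After op 3 (insert('c')): buffer="ccacpqkcku" (len 10), cursors c1@2 c2@2 c4@4 c3@8, authorship 12.4...3..
After op 4 (move_right): buffer="ccacpqkcku" (len 10), cursors c1@3 c2@3 c4@5 c3@9, authorship 12.4...3..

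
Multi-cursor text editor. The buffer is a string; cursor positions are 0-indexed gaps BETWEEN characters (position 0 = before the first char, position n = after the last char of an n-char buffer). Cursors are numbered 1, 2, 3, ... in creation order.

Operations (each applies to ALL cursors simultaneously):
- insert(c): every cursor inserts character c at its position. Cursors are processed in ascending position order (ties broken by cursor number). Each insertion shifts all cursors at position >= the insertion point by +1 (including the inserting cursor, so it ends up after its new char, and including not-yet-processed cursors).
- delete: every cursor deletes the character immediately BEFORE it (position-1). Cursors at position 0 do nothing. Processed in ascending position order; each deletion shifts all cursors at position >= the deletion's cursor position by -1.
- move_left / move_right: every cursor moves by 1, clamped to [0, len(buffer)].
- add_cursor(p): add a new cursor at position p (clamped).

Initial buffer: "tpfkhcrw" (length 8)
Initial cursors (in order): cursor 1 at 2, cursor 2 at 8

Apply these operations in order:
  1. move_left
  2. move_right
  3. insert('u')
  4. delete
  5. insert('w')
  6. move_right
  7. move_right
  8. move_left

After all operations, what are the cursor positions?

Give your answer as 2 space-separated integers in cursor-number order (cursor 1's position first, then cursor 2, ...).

After op 1 (move_left): buffer="tpfkhcrw" (len 8), cursors c1@1 c2@7, authorship ........
After op 2 (move_right): buffer="tpfkhcrw" (len 8), cursors c1@2 c2@8, authorship ........
After op 3 (insert('u')): buffer="tpufkhcrwu" (len 10), cursors c1@3 c2@10, authorship ..1......2
After op 4 (delete): buffer="tpfkhcrw" (len 8), cursors c1@2 c2@8, authorship ........
After op 5 (insert('w')): buffer="tpwfkhcrww" (len 10), cursors c1@3 c2@10, authorship ..1......2
After op 6 (move_right): buffer="tpwfkhcrww" (len 10), cursors c1@4 c2@10, authorship ..1......2
After op 7 (move_right): buffer="tpwfkhcrww" (len 10), cursors c1@5 c2@10, authorship ..1......2
After op 8 (move_left): buffer="tpwfkhcrww" (len 10), cursors c1@4 c2@9, authorship ..1......2

Answer: 4 9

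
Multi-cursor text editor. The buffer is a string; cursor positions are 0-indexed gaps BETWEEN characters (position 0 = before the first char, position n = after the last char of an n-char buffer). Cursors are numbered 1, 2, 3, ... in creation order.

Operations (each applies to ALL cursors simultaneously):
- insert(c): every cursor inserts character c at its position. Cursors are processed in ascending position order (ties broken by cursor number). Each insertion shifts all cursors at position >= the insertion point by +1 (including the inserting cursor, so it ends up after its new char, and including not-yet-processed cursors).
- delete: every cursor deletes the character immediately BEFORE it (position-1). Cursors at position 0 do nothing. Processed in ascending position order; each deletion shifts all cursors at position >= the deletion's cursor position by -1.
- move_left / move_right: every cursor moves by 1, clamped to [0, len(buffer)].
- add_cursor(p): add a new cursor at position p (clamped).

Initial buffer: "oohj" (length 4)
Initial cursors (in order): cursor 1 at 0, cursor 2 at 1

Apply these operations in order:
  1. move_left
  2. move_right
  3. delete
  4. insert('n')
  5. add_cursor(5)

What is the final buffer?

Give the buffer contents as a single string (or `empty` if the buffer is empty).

Answer: nnohj

Derivation:
After op 1 (move_left): buffer="oohj" (len 4), cursors c1@0 c2@0, authorship ....
After op 2 (move_right): buffer="oohj" (len 4), cursors c1@1 c2@1, authorship ....
After op 3 (delete): buffer="ohj" (len 3), cursors c1@0 c2@0, authorship ...
After op 4 (insert('n')): buffer="nnohj" (len 5), cursors c1@2 c2@2, authorship 12...
After op 5 (add_cursor(5)): buffer="nnohj" (len 5), cursors c1@2 c2@2 c3@5, authorship 12...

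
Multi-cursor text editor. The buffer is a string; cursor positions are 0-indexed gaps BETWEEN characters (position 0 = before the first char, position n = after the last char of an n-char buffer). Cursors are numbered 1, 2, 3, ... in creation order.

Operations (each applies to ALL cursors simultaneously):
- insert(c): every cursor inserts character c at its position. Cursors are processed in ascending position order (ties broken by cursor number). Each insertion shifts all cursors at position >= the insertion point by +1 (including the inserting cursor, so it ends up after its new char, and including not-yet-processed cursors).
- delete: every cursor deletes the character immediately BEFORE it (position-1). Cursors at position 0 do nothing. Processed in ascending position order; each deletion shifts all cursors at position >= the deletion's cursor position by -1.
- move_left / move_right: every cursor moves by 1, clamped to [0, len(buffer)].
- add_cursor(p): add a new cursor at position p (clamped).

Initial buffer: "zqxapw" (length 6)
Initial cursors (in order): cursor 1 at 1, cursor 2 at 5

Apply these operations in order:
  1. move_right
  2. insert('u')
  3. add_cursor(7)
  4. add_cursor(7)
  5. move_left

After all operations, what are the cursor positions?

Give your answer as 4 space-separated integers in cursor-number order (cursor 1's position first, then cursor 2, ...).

After op 1 (move_right): buffer="zqxapw" (len 6), cursors c1@2 c2@6, authorship ......
After op 2 (insert('u')): buffer="zquxapwu" (len 8), cursors c1@3 c2@8, authorship ..1....2
After op 3 (add_cursor(7)): buffer="zquxapwu" (len 8), cursors c1@3 c3@7 c2@8, authorship ..1....2
After op 4 (add_cursor(7)): buffer="zquxapwu" (len 8), cursors c1@3 c3@7 c4@7 c2@8, authorship ..1....2
After op 5 (move_left): buffer="zquxapwu" (len 8), cursors c1@2 c3@6 c4@6 c2@7, authorship ..1....2

Answer: 2 7 6 6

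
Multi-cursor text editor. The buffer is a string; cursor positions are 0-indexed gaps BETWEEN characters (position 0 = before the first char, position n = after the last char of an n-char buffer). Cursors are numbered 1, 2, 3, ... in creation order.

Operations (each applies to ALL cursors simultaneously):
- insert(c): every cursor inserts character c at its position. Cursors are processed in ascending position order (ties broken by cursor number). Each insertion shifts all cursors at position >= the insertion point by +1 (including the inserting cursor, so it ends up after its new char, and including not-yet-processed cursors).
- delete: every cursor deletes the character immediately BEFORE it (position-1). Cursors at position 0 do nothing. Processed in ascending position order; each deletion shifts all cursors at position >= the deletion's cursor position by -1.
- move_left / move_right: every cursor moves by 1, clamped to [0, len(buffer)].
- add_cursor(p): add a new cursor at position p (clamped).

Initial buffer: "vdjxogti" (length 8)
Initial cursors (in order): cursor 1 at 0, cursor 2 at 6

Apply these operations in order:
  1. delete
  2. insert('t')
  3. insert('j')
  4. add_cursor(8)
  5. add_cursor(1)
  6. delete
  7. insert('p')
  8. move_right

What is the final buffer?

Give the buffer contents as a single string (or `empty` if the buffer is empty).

After op 1 (delete): buffer="vdjxoti" (len 7), cursors c1@0 c2@5, authorship .......
After op 2 (insert('t')): buffer="tvdjxotti" (len 9), cursors c1@1 c2@7, authorship 1.....2..
After op 3 (insert('j')): buffer="tjvdjxotjti" (len 11), cursors c1@2 c2@9, authorship 11.....22..
After op 4 (add_cursor(8)): buffer="tjvdjxotjti" (len 11), cursors c1@2 c3@8 c2@9, authorship 11.....22..
After op 5 (add_cursor(1)): buffer="tjvdjxotjti" (len 11), cursors c4@1 c1@2 c3@8 c2@9, authorship 11.....22..
After op 6 (delete): buffer="vdjxoti" (len 7), cursors c1@0 c4@0 c2@5 c3@5, authorship .......
After op 7 (insert('p')): buffer="ppvdjxoppti" (len 11), cursors c1@2 c4@2 c2@9 c3@9, authorship 14.....23..
After op 8 (move_right): buffer="ppvdjxoppti" (len 11), cursors c1@3 c4@3 c2@10 c3@10, authorship 14.....23..

Answer: ppvdjxoppti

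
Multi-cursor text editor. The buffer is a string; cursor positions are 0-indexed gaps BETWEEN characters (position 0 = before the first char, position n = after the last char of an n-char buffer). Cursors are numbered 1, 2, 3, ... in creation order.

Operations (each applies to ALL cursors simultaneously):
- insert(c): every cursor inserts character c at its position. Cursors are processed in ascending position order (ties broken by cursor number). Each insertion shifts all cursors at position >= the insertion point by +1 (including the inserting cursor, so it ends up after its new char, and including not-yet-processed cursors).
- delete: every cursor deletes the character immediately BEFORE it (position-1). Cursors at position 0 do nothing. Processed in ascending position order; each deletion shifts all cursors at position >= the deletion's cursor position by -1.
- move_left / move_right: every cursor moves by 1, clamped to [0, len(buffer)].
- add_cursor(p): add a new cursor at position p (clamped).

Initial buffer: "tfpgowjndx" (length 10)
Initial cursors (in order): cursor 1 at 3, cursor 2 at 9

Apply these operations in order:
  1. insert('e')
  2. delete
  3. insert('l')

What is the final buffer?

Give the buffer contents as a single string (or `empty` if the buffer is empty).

After op 1 (insert('e')): buffer="tfpegowjndex" (len 12), cursors c1@4 c2@11, authorship ...1......2.
After op 2 (delete): buffer="tfpgowjndx" (len 10), cursors c1@3 c2@9, authorship ..........
After op 3 (insert('l')): buffer="tfplgowjndlx" (len 12), cursors c1@4 c2@11, authorship ...1......2.

Answer: tfplgowjndlx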